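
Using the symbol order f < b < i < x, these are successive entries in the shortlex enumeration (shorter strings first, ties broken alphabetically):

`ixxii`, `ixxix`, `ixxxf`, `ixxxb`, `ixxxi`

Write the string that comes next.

The successor of ixxxi increments the rightmost position that isn't already x and resets every position after it to f.

ixxxx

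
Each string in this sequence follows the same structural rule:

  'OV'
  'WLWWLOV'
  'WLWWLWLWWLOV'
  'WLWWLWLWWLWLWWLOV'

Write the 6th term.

Every step adds WLWWL at the front: s(k+1) = WLWWL·s(k).
From WLWWLWLWWLWLWWLOV, 2 further steps: WLWWLWLWWLWLWWLOV → WLWWLWLWWLWLWWLWLWWLOV → (answer).

WLWWLWLWWLWLWWLWLWWLWLWWLOV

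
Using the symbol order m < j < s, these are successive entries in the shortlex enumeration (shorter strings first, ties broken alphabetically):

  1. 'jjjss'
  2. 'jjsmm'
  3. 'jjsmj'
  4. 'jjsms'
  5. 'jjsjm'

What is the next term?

jjsjj

Treat jjsjm as a base-3 numeral over the given alphabet and add one, carrying through any trailing s's.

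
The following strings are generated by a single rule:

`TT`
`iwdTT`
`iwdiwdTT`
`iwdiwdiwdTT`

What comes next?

iwdiwdiwdiwdTT

Every step adds iwd at the front: s(k+1) = iwd·s(k).
One more step from iwdiwdiwdTT gives the answer.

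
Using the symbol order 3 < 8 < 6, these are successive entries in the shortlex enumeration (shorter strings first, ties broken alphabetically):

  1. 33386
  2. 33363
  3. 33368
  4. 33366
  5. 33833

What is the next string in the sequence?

33838

Treat 33833 as a base-3 numeral over the given alphabet and add one, carrying through any trailing 6's.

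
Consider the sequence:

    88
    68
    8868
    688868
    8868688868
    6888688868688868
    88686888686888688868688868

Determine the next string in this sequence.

Each term (from the third on) is the two preceding terms concatenated in order: term 3 = 88·68 = 8868.
The next term joins 6888688868688868 and 88686888686888688868688868.

688868886868886888686888686888688868688868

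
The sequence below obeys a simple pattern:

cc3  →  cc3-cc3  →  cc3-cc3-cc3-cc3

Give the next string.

cc3-cc3-cc3-cc3-cc3-cc3-cc3-cc3

Every step duplicates the string with '-' between the halves.
So the next term is two copies of cc3-cc3-cc3-cc3 with '-' between the halves.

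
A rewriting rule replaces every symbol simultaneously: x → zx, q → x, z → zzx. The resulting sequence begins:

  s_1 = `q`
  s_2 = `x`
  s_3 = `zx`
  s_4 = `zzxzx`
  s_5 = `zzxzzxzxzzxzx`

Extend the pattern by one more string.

Rewriting the 13 symbols of zzxzzxzxzzxzx one by one yields zzx zzx zx zzx zzx zx zzx zx zzx zzx zx zzx zx; concatenated:

zzxzzxzxzzxzzxzxzzxzxzzxzzxzxzzxzx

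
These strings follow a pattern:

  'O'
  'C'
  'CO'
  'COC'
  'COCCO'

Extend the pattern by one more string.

From term 3 onward, concatenate the last term with the second-to-last: C·O = CO, CO·C = COC, …
Continuing: COCCO · COC gives term 6.

COCCOCOC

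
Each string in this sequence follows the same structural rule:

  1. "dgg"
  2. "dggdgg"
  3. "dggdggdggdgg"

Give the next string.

Each string is two copies of the previous one concatenated.
One more doubling of dggdggdggdgg gives the answer.

dggdggdggdggdggdggdggdgg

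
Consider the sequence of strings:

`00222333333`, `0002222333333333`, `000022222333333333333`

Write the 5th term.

0000002222222333333333333333333

The n-th term is n 0's then n+1 2's then 3n 3's, where the shown terms are n = 2, 3, 4.
For term 5, n = 6, so the run lengths are 6, 7, 18.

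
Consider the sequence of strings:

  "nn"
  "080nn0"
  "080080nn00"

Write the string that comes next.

Every step adds 080 to the front and 0 to the end of the previous string.
Applying this once more to 080080nn00:

080080080nn000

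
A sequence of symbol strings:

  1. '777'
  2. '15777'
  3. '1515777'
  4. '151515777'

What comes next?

15151515777

Each term is the previous one with 15 prepended.
So the next term is 15·151515777.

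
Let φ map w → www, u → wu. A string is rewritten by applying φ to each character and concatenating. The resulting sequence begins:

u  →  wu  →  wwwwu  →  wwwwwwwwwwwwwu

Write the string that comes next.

φ(wwwwwwwwwwwwwu) expands symbol-by-symbol to www www www www www www www www www www www www www wu; joining the 14 pieces gives the next term.

wwwwwwwwwwwwwwwwwwwwwwwwwwwwwwwwwwwwwwwwu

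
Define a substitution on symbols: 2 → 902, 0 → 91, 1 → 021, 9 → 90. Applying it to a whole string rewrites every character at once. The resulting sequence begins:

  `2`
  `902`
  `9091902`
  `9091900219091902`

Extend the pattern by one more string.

Applying the rule to each of the 16 symbols of 9091900219091902 gives the pieces 90 91 90 021 90 91 91 902 021 90 91 90 021 90 91 902, which concatenate to the answer.

9091900219091919020219091900219091902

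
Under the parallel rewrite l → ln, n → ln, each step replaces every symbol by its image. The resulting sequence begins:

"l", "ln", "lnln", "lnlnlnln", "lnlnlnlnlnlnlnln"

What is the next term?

Replace each of the 16 characters of lnlnlnlnlnlnlnln in place — ln ln ln ln ln ln ln ln ln ln ln ln ln ln ln ln — and concatenate.

lnlnlnlnlnlnlnlnlnlnlnlnlnlnlnln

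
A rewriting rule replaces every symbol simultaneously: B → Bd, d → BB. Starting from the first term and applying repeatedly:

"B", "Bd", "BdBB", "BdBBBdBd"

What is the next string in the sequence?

BdBBBdBdBdBBBdBB

Apply φ to BdBBBdBd symbol by symbol: B→Bd, d→BB, B→Bd, B→Bd, B→Bd, d→BB, B→Bd, d→BB; joined: Bd BB Bd Bd Bd BB Bd BB.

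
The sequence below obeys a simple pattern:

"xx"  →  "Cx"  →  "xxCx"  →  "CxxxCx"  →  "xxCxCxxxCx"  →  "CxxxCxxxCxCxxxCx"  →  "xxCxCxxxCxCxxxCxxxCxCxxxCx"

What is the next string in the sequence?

CxxxCxxxCxCxxxCxxxCxCxxxCxCxxxCxxxCxCxxxCx

From term 3 onward, concatenate the second-to-last term with the last: xx·Cx = xxCx, Cx·xxCx = CxxxCx, …
So term 8 is CxxxCxxxCxCxxxCx·xxCxCxxxCxCxxxCxxxCxCxxxCx.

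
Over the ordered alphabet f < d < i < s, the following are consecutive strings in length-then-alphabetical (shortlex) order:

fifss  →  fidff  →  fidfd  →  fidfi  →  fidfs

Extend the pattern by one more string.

Treat fidfs as a base-4 numeral over the given alphabet and add one, carrying through any trailing s's.

fiddf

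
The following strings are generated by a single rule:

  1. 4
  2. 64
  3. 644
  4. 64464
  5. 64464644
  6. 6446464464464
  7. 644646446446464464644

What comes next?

This is a Fibonacci-style word recurrence s(k) = s(k−1)·s(k−2): e.g. 64·4 = 644.
Continuing: 644646446446464464644 · 6446464464464 gives term 8.

6446464464464644646446446464464464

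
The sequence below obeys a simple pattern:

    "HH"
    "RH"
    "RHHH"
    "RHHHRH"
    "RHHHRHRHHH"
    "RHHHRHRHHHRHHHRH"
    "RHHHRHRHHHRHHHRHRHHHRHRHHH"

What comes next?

RHHHRHRHHHRHHHRHRHHHRHRHHHRHHHRHRHHHRHHHRH

From term 3 onward, concatenate the last term with the second-to-last: RH·HH = RHHH, RHHH·RH = RHHHRH, …
Continuing: RHHHRHRHHHRHHHRHRHHHRHRHHH · RHHHRHRHHHRHHHRH gives term 8.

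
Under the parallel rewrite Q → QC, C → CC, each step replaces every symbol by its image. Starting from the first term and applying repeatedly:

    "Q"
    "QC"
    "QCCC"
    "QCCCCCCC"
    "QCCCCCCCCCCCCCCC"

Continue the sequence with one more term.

QCCCCCCCCCCCCCCCCCCCCCCCCCCCCCCC

Applying the rule to each of the 16 symbols of QCCCCCCCCCCCCCCC gives the pieces QC CC CC CC CC CC CC CC CC CC CC CC CC CC CC CC, which concatenate to the answer.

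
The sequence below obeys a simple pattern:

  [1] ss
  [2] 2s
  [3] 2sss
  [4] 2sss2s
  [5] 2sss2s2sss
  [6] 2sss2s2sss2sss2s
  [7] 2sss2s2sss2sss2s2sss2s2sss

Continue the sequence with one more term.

2sss2s2sss2sss2s2sss2s2sss2sss2s2sss2sss2s

Each term (from the third on) is the previous term followed by the one before it: term 3 = 2s·ss = 2sss.
So term 8 is 2sss2s2sss2sss2s2sss2s2sss·2sss2s2sss2sss2s.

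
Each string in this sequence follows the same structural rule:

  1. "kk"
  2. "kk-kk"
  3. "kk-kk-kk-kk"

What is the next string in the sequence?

Each string is two copies of the previous one joined by '-'.
Doubling kk-kk-kk-kk with '-' between the halves:

kk-kk-kk-kk-kk-kk-kk-kk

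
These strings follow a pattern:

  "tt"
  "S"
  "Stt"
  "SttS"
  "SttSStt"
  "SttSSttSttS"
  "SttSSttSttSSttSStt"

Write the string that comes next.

This is a Fibonacci-style word recurrence s(k) = s(k−1)·s(k−2): e.g. S·tt = Stt.
Continuing: SttSSttSttSSttSStt · SttSSttSttS gives term 8.

SttSSttSttSSttSSttSttSSttSttS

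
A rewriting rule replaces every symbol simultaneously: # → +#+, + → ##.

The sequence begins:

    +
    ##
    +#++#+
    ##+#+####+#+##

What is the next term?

Rewriting the 14 symbols of ##+#+####+#+## one by one yields +#+ +#+ ## +#+ ## +#+ +#+ +#+ +#+ ## +#+ ## +#+ +#+; concatenated:

+#++#+##+#+##+#++#++#++#+##+#+##+#++#+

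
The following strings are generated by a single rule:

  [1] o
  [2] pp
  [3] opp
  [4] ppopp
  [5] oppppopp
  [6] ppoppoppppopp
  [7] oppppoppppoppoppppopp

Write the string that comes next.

Each term (from the third on) is the two preceding terms concatenated in order: term 3 = o·pp = opp.
The next term joins ppoppoppppopp and oppppoppppoppoppppopp.

ppoppoppppoppoppppoppppoppoppppopp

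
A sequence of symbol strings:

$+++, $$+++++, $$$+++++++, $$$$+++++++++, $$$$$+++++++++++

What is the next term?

Each string has the form $^{n} +^{2n+1} (n = 1, 2, …).
At n = 6 the blocks have lengths 6, 13.

$$$$$$+++++++++++++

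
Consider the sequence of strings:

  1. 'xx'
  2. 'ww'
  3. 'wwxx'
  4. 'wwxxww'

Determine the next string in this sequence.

From term 3 onward, concatenate the last term with the second-to-last: ww·xx = wwxx, wwxx·ww = wwxxww, …
Continuing: wwxxww · wwxx gives term 5.

wwxxwwwwxx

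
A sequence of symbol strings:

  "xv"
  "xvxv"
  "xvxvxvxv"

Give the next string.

xvxvxvxvxvxvxvxv

Each string is two copies of the previous one concatenated.
One more doubling of xvxvxvxv gives the answer.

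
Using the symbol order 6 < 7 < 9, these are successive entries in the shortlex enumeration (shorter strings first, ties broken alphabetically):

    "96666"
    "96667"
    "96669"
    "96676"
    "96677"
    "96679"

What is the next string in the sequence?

Find the rightmost character of 96679 below 9, bump it to the next letter, and reset everything to its right to 6.

96696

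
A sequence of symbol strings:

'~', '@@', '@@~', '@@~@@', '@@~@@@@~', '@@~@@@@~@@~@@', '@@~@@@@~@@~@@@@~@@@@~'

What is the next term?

@@~@@@@~@@~@@@@~@@@@~@@~@@@@~@@~@@

From term 3 onward, concatenate the last term with the second-to-last: @@·~ = @@~, @@~·@@ = @@~@@, …
Continuing: @@~@@@@~@@~@@@@~@@@@~ · @@~@@@@~@@~@@ gives term 8.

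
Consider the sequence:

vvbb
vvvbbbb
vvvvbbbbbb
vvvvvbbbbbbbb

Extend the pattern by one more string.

vvvvvvbbbbbbbbbb

The n-th term is n+1 v's then 2n b's (n = 1, 2, …).
For the next term, n = 5, so the run lengths are 6, 10.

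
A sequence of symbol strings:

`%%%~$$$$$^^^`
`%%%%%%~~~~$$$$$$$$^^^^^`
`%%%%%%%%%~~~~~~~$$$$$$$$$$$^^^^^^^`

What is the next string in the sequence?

%%%%%%%%%%%%~~~~~~~~~~$$$$$$$$$$$$$$^^^^^^^^^

Each string has the form %^{3n} ~^{3n-2} $^{3n+2} ^^{2n+1} (n = 1, 2, …).
Setting n = 4 gives 12, 10, 14, 9 characters in each block.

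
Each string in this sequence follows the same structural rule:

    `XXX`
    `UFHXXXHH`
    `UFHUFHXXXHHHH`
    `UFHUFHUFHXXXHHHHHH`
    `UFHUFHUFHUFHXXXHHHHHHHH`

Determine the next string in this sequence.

Each term wraps the previous one in UFH on the left and HH on the right.
So the next term is UFH·UFHUFHUFHUFHXXXHHHHHHHH·HH.

UFHUFHUFHUFHUFHXXXHHHHHHHHHH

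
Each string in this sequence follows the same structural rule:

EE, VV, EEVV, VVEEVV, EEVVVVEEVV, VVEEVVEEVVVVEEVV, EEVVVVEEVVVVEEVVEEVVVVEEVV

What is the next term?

This is a Fibonacci-style word recurrence s(k) = s(k−2)·s(k−1): e.g. EE·VV = EEVV.
The next term joins VVEEVVEEVVVVEEVV and EEVVVVEEVVVVEEVVEEVVVVEEVV.

VVEEVVEEVVVVEEVVEEVVVVEEVVVVEEVVEEVVVVEEVV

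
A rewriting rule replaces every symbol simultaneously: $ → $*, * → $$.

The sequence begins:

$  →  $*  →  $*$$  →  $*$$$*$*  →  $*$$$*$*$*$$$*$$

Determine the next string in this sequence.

$*$$$*$*$*$$$*$$$*$$$*$*$*$$$*$*

Replace each of the 16 characters of $*$$$*$*$*$$$*$$ in place — $* $$ $* $* $* $$ $* $$ $* $$ $* $* $* $$ $* $* — and concatenate.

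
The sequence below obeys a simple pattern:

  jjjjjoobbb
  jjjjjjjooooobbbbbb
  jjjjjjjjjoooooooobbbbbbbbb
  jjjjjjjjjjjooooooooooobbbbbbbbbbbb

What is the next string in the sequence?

Each string has the form j^{2n+3} o^{3n-1} b^{3n} (n = 1, 2, …).
Setting n = 5 gives 13, 14, 15 characters in each block.

jjjjjjjjjjjjjoooooooooooooobbbbbbbbbbbbbbb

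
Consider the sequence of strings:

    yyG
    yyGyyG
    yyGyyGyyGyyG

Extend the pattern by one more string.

yyGyyGyyGyyGyyGyyGyyGyyG

Every step duplicates the string.
One more doubling of yyGyyGyyGyyG gives the answer.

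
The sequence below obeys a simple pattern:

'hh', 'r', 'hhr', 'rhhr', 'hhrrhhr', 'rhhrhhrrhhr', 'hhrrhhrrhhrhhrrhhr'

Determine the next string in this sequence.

rhhrhhrrhhrhhrrhhrrhhrhhrrhhr

From term 3 onward, concatenate the second-to-last term with the last: hh·r = hhr, r·hhr = rhhr, …
Continuing: rhhrhhrrhhr · hhrrhhrrhhrhhrrhhr gives term 8.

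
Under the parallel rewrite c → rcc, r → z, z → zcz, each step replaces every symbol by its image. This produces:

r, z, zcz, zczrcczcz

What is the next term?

Expanding zczrcczcz: z→zcz, c→rcc, z→zcz, r→z, c→rcc, c→rcc, z→zcz, c→rcc, z→zcz. Concatenated: zcz rcc zcz z rcc rcc zcz rcc zcz.

zczrcczczzrccrcczczrcczcz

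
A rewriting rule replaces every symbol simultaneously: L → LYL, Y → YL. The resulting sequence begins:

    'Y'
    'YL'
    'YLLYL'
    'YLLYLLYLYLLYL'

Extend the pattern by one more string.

Rewriting the 13 symbols of YLLYLLYLYLLYL one by one yields YL LYL LYL YL LYL LYL YL LYL YL LYL LYL YL LYL; concatenated:

YLLYLLYLYLLYLLYLYLLYLYLLYLLYLYLLYL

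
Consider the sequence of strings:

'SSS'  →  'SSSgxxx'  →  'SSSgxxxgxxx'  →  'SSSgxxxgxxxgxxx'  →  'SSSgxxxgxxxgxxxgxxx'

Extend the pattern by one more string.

Every step adds gxxx to the end: s(k+1) = s(k)·gxxx.
So the next term is SSSgxxxgxxxgxxxgxxx·gxxx.

SSSgxxxgxxxgxxxgxxxgxxx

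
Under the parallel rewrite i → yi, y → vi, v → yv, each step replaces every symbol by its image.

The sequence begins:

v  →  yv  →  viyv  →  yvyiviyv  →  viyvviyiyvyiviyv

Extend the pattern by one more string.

φ(viyvviyiyvyiviyv) expands symbol-by-symbol to yv yi vi yv yv yi vi yi vi yv vi yi yv yi vi yv; joining the 16 pieces gives the next term.

yvyiviyvyvyiviyiviyvviyiyvyiviyv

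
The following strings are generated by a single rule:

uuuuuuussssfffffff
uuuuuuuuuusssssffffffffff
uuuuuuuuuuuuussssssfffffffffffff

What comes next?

Each string has the form u^{3n+1} s^{n+2} f^{3n+1}, where the shown terms are n = 2, 3, 4.
Setting n = 5 gives 16, 7, 16 characters in each block.

uuuuuuuuuuuuuuuusssssssffffffffffffffff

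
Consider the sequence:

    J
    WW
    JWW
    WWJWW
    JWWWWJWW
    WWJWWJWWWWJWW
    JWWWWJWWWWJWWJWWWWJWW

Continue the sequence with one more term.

Each term (from the third on) is the two preceding terms concatenated in order: term 3 = J·WW = JWW.
Continuing: WWJWWJWWWWJWW · JWWWWJWWWWJWWJWWWWJWW gives term 8.

WWJWWJWWWWJWWJWWWWJWWWWJWWJWWWWJWW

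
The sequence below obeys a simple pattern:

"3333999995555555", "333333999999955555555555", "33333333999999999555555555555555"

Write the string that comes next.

3333333333999999999995555555555555555555

Term n consists of 2n 3's, followed by 2n+1 9's, followed by 4n-1 5's, where the shown terms are n = 2, 3, 4.
At n = 5 the blocks have lengths 10, 11, 19.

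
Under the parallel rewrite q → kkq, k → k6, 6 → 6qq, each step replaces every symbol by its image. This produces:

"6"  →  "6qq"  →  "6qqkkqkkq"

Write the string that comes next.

Rewriting each symbol of 6qqkkqkkq: 6→6qq, q→kkq, q→kkq, k→k6, k→k6, q→kkq, k→k6, k→k6, q→kkq, which concatenates to 6qq kkq kkq k6 k6 kkq k6 k6 kkq.

6qqkkqkkqk6k6kkqk6k6kkq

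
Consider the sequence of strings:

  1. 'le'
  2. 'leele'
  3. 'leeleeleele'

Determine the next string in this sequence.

leeleeleeleeleeleeleele

s(k+1) = s(k)·e·s(k) — each term doubles the last with 'e' between the halves.
One more doubling of leeleeleele gives the answer.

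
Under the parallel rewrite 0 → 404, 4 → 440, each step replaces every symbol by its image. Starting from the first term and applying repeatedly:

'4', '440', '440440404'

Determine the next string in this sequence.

Apply φ to 440440404 symbol by symbol: 4→440, 4→440, 0→404, 4→440, 4→440, 0→404, 4→440, 0→404, 4→440; joined: 440 440 404 440 440 404 440 404 440.

440440404440440404440404440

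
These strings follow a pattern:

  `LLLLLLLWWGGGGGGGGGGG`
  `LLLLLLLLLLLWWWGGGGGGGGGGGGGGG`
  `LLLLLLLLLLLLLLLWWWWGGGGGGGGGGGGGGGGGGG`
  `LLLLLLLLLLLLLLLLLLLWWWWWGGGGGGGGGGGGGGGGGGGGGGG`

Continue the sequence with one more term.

The n-th term is 4n-1 L's then n W's then 4n+3 G's, where the shown terms are n = 2, 3, 4, 5.
Setting n = 6 gives 23, 6, 27 characters in each block.

LLLLLLLLLLLLLLLLLLLLLLLWWWWWWGGGGGGGGGGGGGGGGGGGGGGGGGGG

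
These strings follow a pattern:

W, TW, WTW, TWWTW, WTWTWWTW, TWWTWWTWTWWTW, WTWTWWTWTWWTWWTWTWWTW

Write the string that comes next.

This is a Fibonacci-style word recurrence s(k) = s(k−2)·s(k−1): e.g. W·TW = WTW.
The next term joins TWWTWWTWTWWTW and WTWTWWTWTWWTWWTWTWWTW.

TWWTWWTWTWWTWWTWTWWTWTWWTWWTWTWWTW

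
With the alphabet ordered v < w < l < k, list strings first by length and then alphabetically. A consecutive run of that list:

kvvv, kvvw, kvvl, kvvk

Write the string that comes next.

kvwv

The successor of kvvk increments the rightmost position that isn't already k and resets every position after it to v.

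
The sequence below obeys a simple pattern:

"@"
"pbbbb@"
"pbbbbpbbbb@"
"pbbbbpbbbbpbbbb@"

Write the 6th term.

Every step adds pbbbb at the front: s(k+1) = pbbbb·s(k).
From pbbbbpbbbbpbbbb@, 2 further steps: pbbbbpbbbbpbbbb@ → pbbbbpbbbbpbbbbpbbbb@ → (answer).

pbbbbpbbbbpbbbbpbbbbpbbbb@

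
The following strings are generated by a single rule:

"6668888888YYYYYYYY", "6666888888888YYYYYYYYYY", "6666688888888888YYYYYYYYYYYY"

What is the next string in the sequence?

The n-th term is n 6's then 2n+1 8's then 2n+2 Y's, where the shown terms are n = 3, 4, 5.
At n = 6 the blocks have lengths 6, 13, 14.

6666668888888888888YYYYYYYYYYYYYY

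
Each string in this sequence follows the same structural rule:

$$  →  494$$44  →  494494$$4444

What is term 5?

494494494494$$44444444

s(k+1) = 494·s(k)·44, so each term gains 494 as a prefix and 44 as a suffix.
From 494494$$4444, 2 further steps: 494494$$4444 → 494494494$$444444 → (answer).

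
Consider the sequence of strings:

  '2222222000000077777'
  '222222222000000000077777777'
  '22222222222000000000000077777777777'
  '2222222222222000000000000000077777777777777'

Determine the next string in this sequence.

Term n consists of 2n+3 2's, followed by 3n+1 0's, followed by 3n-1 7's, where the shown terms are n = 2, 3, 4, 5.
For the next term, n = 6, so the run lengths are 15, 19, 17.

222222222222222000000000000000000077777777777777777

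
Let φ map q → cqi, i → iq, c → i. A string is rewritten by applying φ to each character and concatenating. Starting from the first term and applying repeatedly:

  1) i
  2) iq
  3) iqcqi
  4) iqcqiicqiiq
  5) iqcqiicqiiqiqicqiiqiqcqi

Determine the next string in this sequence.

Rewriting the 24 symbols of iqcqiicqiiqiqicqiiqiqcqi one by one yields iq cqi i cqi iq iq i cqi iq iq cqi iq cqi iq i cqi iq iq cqi iq cqi i cqi iq; concatenated:

iqcqiicqiiqiqicqiiqiqcqiiqcqiiqicqiiqiqcqiiqcqiicqiiq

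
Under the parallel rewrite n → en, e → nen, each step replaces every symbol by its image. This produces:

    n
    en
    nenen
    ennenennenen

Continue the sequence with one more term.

Apply φ to ennenennenen symbol by symbol: e→nen, n→en, n→en, e→nen, n→en, e→nen, n→en, n→en, e→nen, n→en, e→nen, n→en; joined: nen en en nen en nen en en nen en nen en.

nenenennenennenenennenennenen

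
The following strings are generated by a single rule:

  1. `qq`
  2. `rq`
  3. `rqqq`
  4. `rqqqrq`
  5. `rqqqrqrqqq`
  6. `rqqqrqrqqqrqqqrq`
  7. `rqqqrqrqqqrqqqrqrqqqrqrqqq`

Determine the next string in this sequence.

rqqqrqrqqqrqqqrqrqqqrqrqqqrqqqrqrqqqrqqqrq

Each term (from the third on) is the previous term followed by the one before it: term 3 = rq·qq = rqqq.
The next term joins rqqqrqrqqqrqqqrqrqqqrqrqqq and rqqqrqrqqqrqqqrq.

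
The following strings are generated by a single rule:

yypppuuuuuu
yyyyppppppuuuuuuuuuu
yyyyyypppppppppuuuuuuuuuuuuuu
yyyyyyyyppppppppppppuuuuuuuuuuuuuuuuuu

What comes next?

The n-th term is 2n y's then 3n p's then 4n+2 u's (n = 1, 2, …).
For the next term, n = 5, so the run lengths are 10, 15, 22.

yyyyyyyyyypppppppppppppppuuuuuuuuuuuuuuuuuuuuuu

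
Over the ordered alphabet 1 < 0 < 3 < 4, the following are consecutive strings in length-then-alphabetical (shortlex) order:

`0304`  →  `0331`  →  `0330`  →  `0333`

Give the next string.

0334

Find the rightmost character of 0333 below 4, bump it to the next letter, and reset everything to its right to 1.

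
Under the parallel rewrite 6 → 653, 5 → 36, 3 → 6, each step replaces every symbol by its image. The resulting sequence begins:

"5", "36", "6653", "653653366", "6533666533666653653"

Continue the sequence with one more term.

65336666536536533666653653653653366653366

Replace each of the 19 characters of 6533666533666653653 in place — 653 36 6 6 653 653 653 36 6 6 653 653 653 653 36 6 653 36 6 — and concatenate.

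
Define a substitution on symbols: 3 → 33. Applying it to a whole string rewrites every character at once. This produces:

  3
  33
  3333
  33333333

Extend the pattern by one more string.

3333333333333333

Expanding 33333333: 3→33, 3→33, 3→33, 3→33, 3→33, 3→33, 3→33, 3→33. Concatenated: 33 33 33 33 33 33 33 33.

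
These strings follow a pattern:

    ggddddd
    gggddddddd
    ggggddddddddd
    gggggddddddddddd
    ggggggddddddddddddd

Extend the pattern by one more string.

gggggggddddddddddddddd

Term n consists of n g's, followed by 2n+1 d's, where the shown terms are n = 2, 3, 4, 5, 6.
Setting n = 7 gives 7, 15 characters in each block.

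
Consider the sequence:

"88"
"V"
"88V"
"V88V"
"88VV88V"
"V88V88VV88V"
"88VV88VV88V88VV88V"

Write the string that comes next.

This is a Fibonacci-style word recurrence s(k) = s(k−2)·s(k−1): e.g. 88·V = 88V.
The next term joins V88V88VV88V and 88VV88VV88V88VV88V.

V88V88VV88V88VV88VV88V88VV88V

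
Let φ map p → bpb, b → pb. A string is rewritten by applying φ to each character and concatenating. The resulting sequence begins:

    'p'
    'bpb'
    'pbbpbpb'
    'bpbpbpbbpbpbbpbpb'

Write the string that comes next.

pbbpbpbbpbpbbpbpbpbbpbpbbpbpbpbbpbpbbpbpb

φ(bpbpbpbbpbpbbpbpb) expands symbol-by-symbol to pb bpb pb bpb pb bpb pb pb bpb pb bpb pb pb bpb pb bpb pb; joining the 17 pieces gives the next term.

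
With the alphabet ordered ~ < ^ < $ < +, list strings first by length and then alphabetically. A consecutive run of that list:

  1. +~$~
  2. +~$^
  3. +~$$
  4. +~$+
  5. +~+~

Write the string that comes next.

+~+^

Treat +~+~ as a base-4 numeral over the given alphabet and add one, carrying through any trailing +'s.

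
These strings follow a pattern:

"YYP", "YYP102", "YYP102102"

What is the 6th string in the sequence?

Each term is the previous one with 102 appended.
From YYP102102, 3 further steps: YYP102102 → YYP102102102 → YYP102102102102 → (answer).

YYP102102102102102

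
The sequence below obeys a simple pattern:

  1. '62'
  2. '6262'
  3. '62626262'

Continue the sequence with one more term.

Each string is two copies of the previous one concatenated.
One more doubling of 62626262 gives the answer.

6262626262626262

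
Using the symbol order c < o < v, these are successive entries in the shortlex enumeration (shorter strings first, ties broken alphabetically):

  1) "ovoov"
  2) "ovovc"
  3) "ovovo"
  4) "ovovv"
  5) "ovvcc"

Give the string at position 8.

Advancing 3 positions from ovvcc through ovvcc → ovvco → ovvcv reaches term 8.

ovvoc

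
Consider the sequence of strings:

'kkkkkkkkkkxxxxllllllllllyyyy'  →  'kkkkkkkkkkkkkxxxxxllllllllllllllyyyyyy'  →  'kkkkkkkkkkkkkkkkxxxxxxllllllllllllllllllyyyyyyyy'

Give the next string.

kkkkkkkkkkkkkkkkkkkxxxxxxxllllllllllllllllllllllyyyyyyyyyy

The n-th term is 3n+1 k's then n+1 x's then 4n-2 l's then 2n-2 y's, where the shown terms are n = 3, 4, 5.
For the next term, n = 6, so the run lengths are 19, 7, 22, 10.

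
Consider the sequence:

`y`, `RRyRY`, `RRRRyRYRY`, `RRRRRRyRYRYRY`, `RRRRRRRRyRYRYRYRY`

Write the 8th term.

RRRRRRRRRRRRRRyRYRYRYRYRYRYRY

Every step adds RR to the front and RY to the end of the previous string.
From RRRRRRRRyRYRYRYRY, 3 further steps: RRRRRRRRyRYRYRYRY → RRRRRRRRRRyRYRYRYRYRY → RRRRRRRRRRRRyRYRYRYRYRYRY → (answer).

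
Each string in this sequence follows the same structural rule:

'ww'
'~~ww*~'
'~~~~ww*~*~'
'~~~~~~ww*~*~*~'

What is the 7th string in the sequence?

Each term wraps the previous one in ~~ on the left and *~ on the right.
From ~~~~~~ww*~*~*~, 3 further steps: ~~~~~~ww*~*~*~ → ~~~~~~~~ww*~*~*~*~ → ~~~~~~~~~~ww*~*~*~*~*~ → (answer).

~~~~~~~~~~~~ww*~*~*~*~*~*~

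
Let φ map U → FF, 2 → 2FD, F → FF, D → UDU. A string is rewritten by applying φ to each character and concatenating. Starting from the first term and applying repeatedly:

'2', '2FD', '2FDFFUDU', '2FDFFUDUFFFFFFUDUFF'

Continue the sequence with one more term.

Replace each of the 19 characters of 2FDFFUDUFFFFFFUDUFF in place — 2FD FF UDU FF FF FF UDU FF FF FF FF FF FF FF FF UDU FF FF FF — and concatenate.

2FDFFUDUFFFFFFUDUFFFFFFFFFFFFFFFFUDUFFFFFF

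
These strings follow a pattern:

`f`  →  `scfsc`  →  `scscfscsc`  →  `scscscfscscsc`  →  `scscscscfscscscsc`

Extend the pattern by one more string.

s(k+1) = sc·s(k)·sc, so each term gains sc as a prefix and sc as a suffix.
Applying this once more to scscscscfscscscsc:

scscscscscfscscscscsc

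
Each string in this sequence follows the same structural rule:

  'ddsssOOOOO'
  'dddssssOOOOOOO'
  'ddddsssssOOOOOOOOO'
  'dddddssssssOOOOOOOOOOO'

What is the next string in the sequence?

ddddddsssssssOOOOOOOOOOOOO

Reading off run lengths: d runs 2, 3, 4, 5; s runs 3, 4, 5, 6; O runs 5, 7, 9, 11 — each is linear in n, where the shown terms are n = 2, 3, 4, 5.
For the next term, n = 6, so the run lengths are 6, 7, 13.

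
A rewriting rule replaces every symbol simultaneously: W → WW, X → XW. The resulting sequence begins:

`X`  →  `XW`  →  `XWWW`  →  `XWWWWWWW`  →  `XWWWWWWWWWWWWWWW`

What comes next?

XWWWWWWWWWWWWWWWWWWWWWWWWWWWWWWW

Replace each of the 16 characters of XWWWWWWWWWWWWWWW in place — XW WW WW WW WW WW WW WW WW WW WW WW WW WW WW WW — and concatenate.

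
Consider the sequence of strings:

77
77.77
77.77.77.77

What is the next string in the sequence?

77.77.77.77.77.77.77.77

Each string is two copies of the previous one joined by '.'.
So the next term is two copies of 77.77.77.77 with '.' between the halves.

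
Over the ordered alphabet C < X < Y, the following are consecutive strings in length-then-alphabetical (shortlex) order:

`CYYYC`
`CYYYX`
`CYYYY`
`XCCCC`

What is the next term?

The successor of XCCCC increments the rightmost position that isn't already Y and resets every position after it to C.

XCCCX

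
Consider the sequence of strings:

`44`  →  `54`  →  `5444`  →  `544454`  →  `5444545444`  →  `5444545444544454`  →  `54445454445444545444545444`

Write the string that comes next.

Each term (from the third on) is the previous term followed by the one before it: term 3 = 54·44 = 5444.
So term 8 is 54445454445444545444545444·5444545444544454.

544454544454445454445454445444545444544454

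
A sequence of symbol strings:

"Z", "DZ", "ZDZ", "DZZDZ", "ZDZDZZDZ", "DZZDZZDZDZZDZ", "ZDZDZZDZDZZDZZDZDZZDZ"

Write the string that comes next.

DZZDZZDZDZZDZZDZDZZDZDZZDZZDZDZZDZ

From term 3 onward, concatenate the second-to-last term with the last: Z·DZ = ZDZ, DZ·ZDZ = DZZDZ, …
So term 8 is DZZDZZDZDZZDZ·ZDZDZZDZDZZDZZDZDZZDZ.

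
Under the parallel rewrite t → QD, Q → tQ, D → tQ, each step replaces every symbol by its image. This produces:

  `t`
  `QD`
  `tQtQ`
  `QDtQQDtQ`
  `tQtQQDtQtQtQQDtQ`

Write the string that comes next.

Replace each of the 16 characters of tQtQQDtQtQtQQDtQ in place — QD tQ QD tQ tQ tQ QD tQ QD tQ QD tQ tQ tQ QD tQ — and concatenate.

QDtQQDtQtQtQQDtQQDtQQDtQtQtQQDtQ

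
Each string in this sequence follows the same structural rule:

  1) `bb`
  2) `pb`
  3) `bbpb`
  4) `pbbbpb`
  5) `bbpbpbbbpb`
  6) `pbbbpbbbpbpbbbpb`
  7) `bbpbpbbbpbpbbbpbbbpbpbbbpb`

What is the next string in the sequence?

From term 3 onward, concatenate the second-to-last term with the last: bb·pb = bbpb, pb·bbpb = pbbbpb, …
The next term joins pbbbpbbbpbpbbbpb and bbpbpbbbpbpbbbpbbbpbpbbbpb.

pbbbpbbbpbpbbbpbbbpbpbbbpbpbbbpbbbpbpbbbpb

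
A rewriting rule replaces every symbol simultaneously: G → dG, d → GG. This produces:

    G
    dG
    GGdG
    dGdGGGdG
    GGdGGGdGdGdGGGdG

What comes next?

dGdGGGdGdGdGGGdGGGdGGGdGdGdGGGdG

Replace each of the 16 characters of GGdGGGdGdGdGGGdG in place — dG dG GG dG dG dG GG dG GG dG GG dG dG dG GG dG — and concatenate.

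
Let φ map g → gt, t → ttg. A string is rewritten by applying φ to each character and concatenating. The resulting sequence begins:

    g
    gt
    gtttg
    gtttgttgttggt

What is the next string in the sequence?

Rewriting the 13 symbols of gtttgttgttggt one by one yields gt ttg ttg ttg gt ttg ttg gt ttg ttg gt gt ttg; concatenated:

gtttgttgttggtttgttggtttgttggtgtttg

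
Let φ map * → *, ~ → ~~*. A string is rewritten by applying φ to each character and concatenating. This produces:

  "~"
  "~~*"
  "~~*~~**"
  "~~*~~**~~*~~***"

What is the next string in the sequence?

~~*~~**~~*~~***~~*~~**~~*~~****

Replace each of the 15 characters of ~~*~~**~~*~~*** in place — ~~* ~~* * ~~* ~~* * * ~~* ~~* * ~~* ~~* * * * — and concatenate.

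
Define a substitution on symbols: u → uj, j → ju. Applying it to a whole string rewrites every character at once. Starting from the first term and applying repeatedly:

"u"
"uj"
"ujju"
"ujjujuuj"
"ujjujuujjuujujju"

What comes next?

Rewriting the 16 symbols of ujjujuujjuujujju one by one yields uj ju ju uj ju uj uj ju ju uj uj ju uj ju ju uj; concatenated:

ujjujuujjuujujjujuujujjuujjujuuj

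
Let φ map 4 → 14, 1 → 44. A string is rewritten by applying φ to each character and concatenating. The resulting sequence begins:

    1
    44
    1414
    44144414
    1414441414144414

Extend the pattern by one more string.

φ(1414441414144414) expands symbol-by-symbol to 44 14 44 14 14 14 44 14 44 14 44 14 14 14 44 14; joining the 16 pieces gives the next term.

44144414141444144414441414144414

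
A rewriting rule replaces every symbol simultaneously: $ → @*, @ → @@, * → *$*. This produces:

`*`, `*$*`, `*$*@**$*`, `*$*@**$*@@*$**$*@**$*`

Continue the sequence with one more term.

φ(*$*@**$*@@*$**$*@**$*) expands symbol-by-symbol to *$* @* *$* @@ *$* *$* @* *$* @@ @@ *$* @* *$* *$* @* *$* @@ *$* *$* @* *$*; joining the 21 pieces gives the next term.

*$*@**$*@@*$**$*@**$*@@@@*$*@**$**$*@**$*@@*$**$*@**$*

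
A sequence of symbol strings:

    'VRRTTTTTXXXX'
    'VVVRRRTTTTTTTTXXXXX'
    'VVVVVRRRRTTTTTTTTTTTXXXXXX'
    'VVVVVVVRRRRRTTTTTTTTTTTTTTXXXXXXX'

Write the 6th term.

The n-th term is 2n-1 V's then n+1 R's then 3n+2 T's then n+3 X's (n = 1, 2, …).
Setting n = 6 gives 11, 7, 20, 9 characters in each block.

VVVVVVVVVVVRRRRRRRTTTTTTTTTTTTTTTTTTTTXXXXXXXXX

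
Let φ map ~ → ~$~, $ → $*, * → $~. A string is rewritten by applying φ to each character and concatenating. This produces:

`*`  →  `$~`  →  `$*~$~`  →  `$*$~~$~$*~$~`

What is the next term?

Apply φ to $*$~~$~$*~$~ symbol by symbol: $→$*, *→$~, $→$*, ~→~$~, ~→~$~, $→$*, ~→~$~, $→$*, *→$~, ~→~$~, $→$*, ~→~$~; joined: $* $~ $* ~$~ ~$~ $* ~$~ $* $~ ~$~ $* ~$~.

$*$~$*~$~~$~$*~$~$*$~~$~$*~$~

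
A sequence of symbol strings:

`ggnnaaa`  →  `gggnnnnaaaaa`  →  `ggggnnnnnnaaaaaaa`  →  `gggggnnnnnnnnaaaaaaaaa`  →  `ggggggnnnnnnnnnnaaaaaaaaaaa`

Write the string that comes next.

Term n consists of n+1 g's, followed by 2n n's, followed by 2n+1 a's (n = 1, 2, …).
For the next term, n = 6, so the run lengths are 7, 12, 13.

gggggggnnnnnnnnnnnnaaaaaaaaaaaaa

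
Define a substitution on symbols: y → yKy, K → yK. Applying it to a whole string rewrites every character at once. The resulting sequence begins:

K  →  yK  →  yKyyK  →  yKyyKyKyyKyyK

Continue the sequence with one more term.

φ(yKyyKyKyyKyyK) expands symbol-by-symbol to yKy yK yKy yKy yK yKy yK yKy yKy yK yKy yKy yK; joining the 13 pieces gives the next term.

yKyyKyKyyKyyKyKyyKyKyyKyyKyKyyKyyK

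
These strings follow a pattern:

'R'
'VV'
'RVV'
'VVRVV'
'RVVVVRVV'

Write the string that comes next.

VVRVVRVVVVRVV

Each term (from the third on) is the two preceding terms concatenated in order: term 3 = R·VV = RVV.
The next term joins VVRVV and RVVVVRVV.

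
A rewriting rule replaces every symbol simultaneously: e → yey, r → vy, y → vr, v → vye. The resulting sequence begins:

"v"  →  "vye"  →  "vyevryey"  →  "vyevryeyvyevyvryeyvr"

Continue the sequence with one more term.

Replace each of the 20 characters of vyevryeyvyevyvryeyvr in place — vye vr yey vye vy vr yey vr vye vr yey vye vr vye vy vr yey vr vye vy — and concatenate.

vyevryeyvyevyvryeyvrvyevryeyvyevrvyevyvryeyvrvyevy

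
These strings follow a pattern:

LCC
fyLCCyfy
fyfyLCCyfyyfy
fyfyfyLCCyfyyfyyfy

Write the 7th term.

s(k+1) = fy·s(k)·yfy, so each term gains fy as a prefix and yfy as a suffix.
From fyfyfyLCCyfyyfyyfy, 3 further steps: fyfyfyLCCyfyyfyyfy → fyfyfyfyLCCyfyyfyyfyyfy → fyfyfyfyfyLCCyfyyfyyfyyfyyfy → (answer).

fyfyfyfyfyfyLCCyfyyfyyfyyfyyfyyfy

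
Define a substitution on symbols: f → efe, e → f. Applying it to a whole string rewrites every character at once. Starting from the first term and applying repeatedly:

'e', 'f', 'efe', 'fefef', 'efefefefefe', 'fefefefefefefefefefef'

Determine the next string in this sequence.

Rewriting the 21 symbols of fefefefefefefefefefef one by one yields efe f efe f efe f efe f efe f efe f efe f efe f efe f efe f efe; concatenated:

efefefefefefefefefefefefefefefefefefefefefe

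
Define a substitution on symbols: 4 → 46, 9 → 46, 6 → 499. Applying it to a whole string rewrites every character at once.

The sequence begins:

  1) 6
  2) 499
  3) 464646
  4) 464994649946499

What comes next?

Applying the rule to each of the 15 symbols of 464994649946499 gives the pieces 46 499 46 46 46 46 499 46 46 46 46 499 46 46 46, which concatenate to the answer.

464994646464649946464646499464646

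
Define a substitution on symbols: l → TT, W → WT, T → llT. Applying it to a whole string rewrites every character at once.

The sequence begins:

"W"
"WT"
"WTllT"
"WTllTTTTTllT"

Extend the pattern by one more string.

Rewriting each symbol of WTllTTTTTllT: W→WT, T→llT, l→TT, l→TT, T→llT, T→llT, T→llT, T→llT, T→llT, l→TT, l→TT, T→llT, which concatenates to WT llT TT TT llT llT llT llT llT TT TT llT.

WTllTTTTTllTllTllTllTllTTTTTllT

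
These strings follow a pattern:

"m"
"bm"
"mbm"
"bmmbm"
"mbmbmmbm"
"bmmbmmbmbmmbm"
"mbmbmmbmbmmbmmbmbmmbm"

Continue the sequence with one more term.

From term 3 onward, concatenate the second-to-last term with the last: m·bm = mbm, bm·mbm = bmmbm, …
Continuing: bmmbmmbmbmmbm · mbmbmmbmbmmbmmbmbmmbm gives term 8.

bmmbmmbmbmmbmmbmbmmbmbmmbmmbmbmmbm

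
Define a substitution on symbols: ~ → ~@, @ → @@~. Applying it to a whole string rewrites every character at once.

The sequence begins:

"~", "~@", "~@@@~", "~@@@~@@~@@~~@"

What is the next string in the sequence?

Rewriting the 13 symbols of ~@@@~@@~@@~~@ one by one yields ~@ @@~ @@~ @@~ ~@ @@~ @@~ ~@ @@~ @@~ ~@ ~@ @@~; concatenated:

~@@@~@@~@@~~@@@~@@~~@@@~@@~~@~@@@~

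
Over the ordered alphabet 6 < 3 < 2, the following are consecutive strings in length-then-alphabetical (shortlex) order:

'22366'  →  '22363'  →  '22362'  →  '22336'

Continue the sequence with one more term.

22333

The successor of 22336 increments the rightmost position that isn't already 2 and resets every position after it to 6.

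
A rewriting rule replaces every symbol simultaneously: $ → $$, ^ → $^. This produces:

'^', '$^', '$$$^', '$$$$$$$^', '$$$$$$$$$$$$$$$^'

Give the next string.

Applying the rule to each of the 16 symbols of $$$$$$$$$$$$$$$^ gives the pieces $$ $$ $$ $$ $$ $$ $$ $$ $$ $$ $$ $$ $$ $$ $$ $^, which concatenate to the answer.

$$$$$$$$$$$$$$$$$$$$$$$$$$$$$$$^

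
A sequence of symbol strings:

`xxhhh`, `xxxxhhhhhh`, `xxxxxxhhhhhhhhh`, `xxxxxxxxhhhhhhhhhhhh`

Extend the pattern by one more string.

xxxxxxxxxxhhhhhhhhhhhhhhh

Reading off run lengths: x runs 2, 4, 6, 8; h runs 3, 6, 9, 12 — each is linear in n (n = 1, 2, …).
At n = 5 the blocks have lengths 10, 15.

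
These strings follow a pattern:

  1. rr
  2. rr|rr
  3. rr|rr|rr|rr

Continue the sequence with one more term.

rr|rr|rr|rr|rr|rr|rr|rr

Every step duplicates the string with '|' between the halves.
So the next term is two copies of rr|rr|rr|rr with '|' between the halves.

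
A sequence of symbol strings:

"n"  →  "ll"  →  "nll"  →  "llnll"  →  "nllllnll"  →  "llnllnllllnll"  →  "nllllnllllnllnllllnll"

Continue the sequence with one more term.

From term 3 onward, concatenate the second-to-last term with the last: n·ll = nll, ll·nll = llnll, …
So term 8 is llnllnllllnll·nllllnllllnllnllllnll.

llnllnllllnllnllllnllllnllnllllnll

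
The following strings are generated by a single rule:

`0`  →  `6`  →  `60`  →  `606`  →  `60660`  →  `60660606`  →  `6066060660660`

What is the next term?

606606066066060660606

Each term (from the third on) is the previous term followed by the one before it: term 3 = 6·0 = 60.
So term 8 is 6066060660660·60660606.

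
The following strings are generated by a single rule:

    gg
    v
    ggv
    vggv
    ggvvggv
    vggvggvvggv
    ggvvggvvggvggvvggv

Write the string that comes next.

Each term (from the third on) is the two preceding terms concatenated in order: term 3 = gg·v = ggv.
The next term joins vggvggvvggv and ggvvggvvggvggvvggv.

vggvggvvggvggvvggvvggvggvvggv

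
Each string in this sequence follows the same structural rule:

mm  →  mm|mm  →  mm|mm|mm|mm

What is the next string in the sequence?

Each string is two copies of the previous one joined by '|'.
So the next term is two copies of mm|mm|mm|mm with '|' between the halves.

mm|mm|mm|mm|mm|mm|mm|mm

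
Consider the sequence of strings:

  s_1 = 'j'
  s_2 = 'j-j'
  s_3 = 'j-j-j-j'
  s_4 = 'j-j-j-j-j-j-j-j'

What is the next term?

Every step duplicates the string with '-' between the halves.
Doubling j-j-j-j-j-j-j-j with '-' between the halves:

j-j-j-j-j-j-j-j-j-j-j-j-j-j-j-j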